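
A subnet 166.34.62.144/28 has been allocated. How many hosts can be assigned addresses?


Host bits = 32 - 28 = 4
Total addresses = 2^4 = 16
Usable = total - 2 (network and broadcast)
Usable hosts: 14


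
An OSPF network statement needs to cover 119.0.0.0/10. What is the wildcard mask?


Subnet mask: 255.192.0.0
Wildcard = 255.255.255.255 - subnet mask
255 - 255 = 0
255 - 192 = 63
255 - 0 = 255
255 - 0 = 255
Wildcard: 0.63.255.255


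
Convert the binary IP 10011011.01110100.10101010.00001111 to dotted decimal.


10011011 = 155
01110100 = 116
10101010 = 170
00001111 = 15
IP: 155.116.170.15


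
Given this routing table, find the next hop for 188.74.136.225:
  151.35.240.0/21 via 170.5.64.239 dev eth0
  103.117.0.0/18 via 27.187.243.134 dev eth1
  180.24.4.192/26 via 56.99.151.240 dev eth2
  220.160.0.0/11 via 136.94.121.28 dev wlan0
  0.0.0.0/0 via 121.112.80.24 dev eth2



Longest prefix match for 188.74.136.225:
  /21 151.35.240.0: no
  /18 103.117.0.0: no
  /26 180.24.4.192: no
  /11 220.160.0.0: no
  /0 0.0.0.0: MATCH
Selected: next-hop 121.112.80.24 via eth2 (matched /0)


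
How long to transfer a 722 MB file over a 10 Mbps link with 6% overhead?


Effective throughput = 10 * (1 - 6/100) = 9.4 Mbps
File size in Mb = 722 * 8 = 5776 Mb
Time = 5776 / 9.4
Time = 614.4681 seconds


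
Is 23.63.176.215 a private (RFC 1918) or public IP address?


RFC 1918 private ranges:
  10.0.0.0/8 (10.0.0.0 - 10.255.255.255)
  172.16.0.0/12 (172.16.0.0 - 172.31.255.255)
  192.168.0.0/16 (192.168.0.0 - 192.168.255.255)
Public (not in any RFC 1918 range)


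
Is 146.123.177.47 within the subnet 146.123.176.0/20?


Subnet network: 146.123.176.0
Test IP AND mask: 146.123.176.0
Yes, 146.123.177.47 is in 146.123.176.0/20


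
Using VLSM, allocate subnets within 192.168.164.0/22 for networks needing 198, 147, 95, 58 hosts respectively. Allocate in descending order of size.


198 hosts -> /24 (254 usable): 192.168.164.0/24
147 hosts -> /24 (254 usable): 192.168.165.0/24
95 hosts -> /25 (126 usable): 192.168.166.0/25
58 hosts -> /26 (62 usable): 192.168.166.128/26
Allocation: 192.168.164.0/24 (198 hosts, 254 usable); 192.168.165.0/24 (147 hosts, 254 usable); 192.168.166.0/25 (95 hosts, 126 usable); 192.168.166.128/26 (58 hosts, 62 usable)


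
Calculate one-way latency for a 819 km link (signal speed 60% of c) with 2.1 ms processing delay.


Speed = 0.6 * 3e5 km/s = 180000 km/s
Propagation delay = 819 / 180000 = 0.0046 s = 4.55 ms
Processing delay = 2.1 ms
Total one-way latency = 6.65 ms


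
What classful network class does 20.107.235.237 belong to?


First octet: 20
Binary: 00010100
0xxxxxxx -> Class A (1-126)
Class A, default mask 255.0.0.0 (/8)


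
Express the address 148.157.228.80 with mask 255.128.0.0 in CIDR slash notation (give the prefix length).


Binary: 11111111.10000000.00000000.00000000
Count leading 1s
Prefix: /9


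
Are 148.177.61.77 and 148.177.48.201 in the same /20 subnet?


Mask: 255.255.240.0
148.177.61.77 AND mask = 148.177.48.0
148.177.48.201 AND mask = 148.177.48.0
Yes, same subnet (148.177.48.0)


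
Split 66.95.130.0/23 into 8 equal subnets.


New prefix = 23 + 3 = 26
Each subnet has 64 addresses
  66.95.130.0/26
  66.95.130.64/26
  66.95.130.128/26
  66.95.130.192/26
  66.95.131.0/26
  66.95.131.64/26
  66.95.131.128/26
  66.95.131.192/26
Subnets: 66.95.130.0/26, 66.95.130.64/26, 66.95.130.128/26, 66.95.130.192/26, 66.95.131.0/26, 66.95.131.64/26, 66.95.131.128/26, 66.95.131.192/26


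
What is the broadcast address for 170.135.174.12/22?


Network: 170.135.172.0/22
Host bits = 10
Set all host bits to 1:
Broadcast: 170.135.175.255


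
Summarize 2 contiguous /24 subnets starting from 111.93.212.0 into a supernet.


Original prefix: /24
Number of subnets: 2 = 2^1
New prefix = 24 - 1 = 23
Supernet: 111.93.212.0/23


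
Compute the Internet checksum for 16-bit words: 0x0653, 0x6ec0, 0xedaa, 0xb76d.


Sum all words (with carry folding):
+ 0x0653 = 0x0653
+ 0x6ec0 = 0x7513
+ 0xedaa = 0x62be
+ 0xb76d = 0x1a2c
One's complement: ~0x1a2c
Checksum = 0xe5d3


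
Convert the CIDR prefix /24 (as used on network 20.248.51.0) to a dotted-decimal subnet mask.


/24 means 24 network bits, 8 host bits
Binary: 11111111111111111111111100000000
Mask: 255.255.255.0


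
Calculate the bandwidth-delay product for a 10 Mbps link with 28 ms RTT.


BDP = bandwidth * RTT
= 10 Mbps * 28 ms
= 10 * 1e6 * 28 / 1000 bits
= 280000 bits
= 35000 bytes
= 34.1797 KB
BDP = 280000 bits (35000 bytes)


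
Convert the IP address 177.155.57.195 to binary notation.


177 = 10110001
155 = 10011011
57 = 00111001
195 = 11000011
Binary: 10110001.10011011.00111001.11000011


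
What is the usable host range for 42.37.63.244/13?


Network: 42.32.0.0
Broadcast: 42.39.255.255
First usable = network + 1
Last usable = broadcast - 1
Range: 42.32.0.1 to 42.39.255.254


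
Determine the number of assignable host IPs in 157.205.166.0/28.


Host bits = 32 - 28 = 4
Total addresses = 2^4 = 16
Usable = total - 2 (network and broadcast)
Usable hosts: 14


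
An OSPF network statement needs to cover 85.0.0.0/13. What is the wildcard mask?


Subnet mask: 255.248.0.0
Wildcard = 255.255.255.255 - subnet mask
255 - 255 = 0
255 - 248 = 7
255 - 0 = 255
255 - 0 = 255
Wildcard: 0.7.255.255


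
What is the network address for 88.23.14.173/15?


IP:   01011000.00010111.00001110.10101101
Mask: 11111111.11111110.00000000.00000000
AND operation:
Net:  01011000.00010110.00000000.00000000
Network: 88.22.0.0/15


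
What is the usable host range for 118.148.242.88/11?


Network: 118.128.0.0
Broadcast: 118.159.255.255
First usable = network + 1
Last usable = broadcast - 1
Range: 118.128.0.1 to 118.159.255.254


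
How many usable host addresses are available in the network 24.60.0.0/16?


Host bits = 32 - 16 = 16
Total addresses = 2^16 = 65536
Usable = total - 2 (network and broadcast)
Usable hosts: 65534


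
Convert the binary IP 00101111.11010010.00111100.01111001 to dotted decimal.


00101111 = 47
11010010 = 210
00111100 = 60
01111001 = 121
IP: 47.210.60.121


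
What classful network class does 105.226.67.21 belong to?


First octet: 105
Binary: 01101001
0xxxxxxx -> Class A (1-126)
Class A, default mask 255.0.0.0 (/8)


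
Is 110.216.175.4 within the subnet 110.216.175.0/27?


Subnet network: 110.216.175.0
Test IP AND mask: 110.216.175.0
Yes, 110.216.175.4 is in 110.216.175.0/27


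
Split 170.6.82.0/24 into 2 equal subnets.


New prefix = 24 + 1 = 25
Each subnet has 128 addresses
  170.6.82.0/25
  170.6.82.128/25
Subnets: 170.6.82.0/25, 170.6.82.128/25


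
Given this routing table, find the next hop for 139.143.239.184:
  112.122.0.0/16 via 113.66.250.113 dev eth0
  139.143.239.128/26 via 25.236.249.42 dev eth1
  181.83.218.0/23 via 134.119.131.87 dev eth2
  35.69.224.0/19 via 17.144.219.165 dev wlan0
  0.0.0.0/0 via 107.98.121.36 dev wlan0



Longest prefix match for 139.143.239.184:
  /16 112.122.0.0: no
  /26 139.143.239.128: MATCH
  /23 181.83.218.0: no
  /19 35.69.224.0: no
  /0 0.0.0.0: MATCH
Selected: next-hop 25.236.249.42 via eth1 (matched /26)


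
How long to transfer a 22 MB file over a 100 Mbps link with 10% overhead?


Effective throughput = 100 * (1 - 10/100) = 90 Mbps
File size in Mb = 22 * 8 = 176 Mb
Time = 176 / 90
Time = 1.9556 seconds


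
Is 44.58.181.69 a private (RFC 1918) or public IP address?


RFC 1918 private ranges:
  10.0.0.0/8 (10.0.0.0 - 10.255.255.255)
  172.16.0.0/12 (172.16.0.0 - 172.31.255.255)
  192.168.0.0/16 (192.168.0.0 - 192.168.255.255)
Public (not in any RFC 1918 range)


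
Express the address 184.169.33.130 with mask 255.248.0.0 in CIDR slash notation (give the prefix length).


Binary: 11111111.11111000.00000000.00000000
Count leading 1s
Prefix: /13


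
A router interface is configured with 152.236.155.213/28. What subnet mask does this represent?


/28 means 28 network bits, 4 host bits
Binary: 11111111111111111111111111110000
Mask: 255.255.255.240


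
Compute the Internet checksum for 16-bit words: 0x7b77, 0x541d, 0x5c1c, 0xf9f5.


Sum all words (with carry folding):
+ 0x7b77 = 0x7b77
+ 0x541d = 0xcf94
+ 0x5c1c = 0x2bb1
+ 0xf9f5 = 0x25a7
One's complement: ~0x25a7
Checksum = 0xda58


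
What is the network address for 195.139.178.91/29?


IP:   11000011.10001011.10110010.01011011
Mask: 11111111.11111111.11111111.11111000
AND operation:
Net:  11000011.10001011.10110010.01011000
Network: 195.139.178.88/29


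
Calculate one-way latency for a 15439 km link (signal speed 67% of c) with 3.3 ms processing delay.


Speed = 0.67 * 3e5 km/s = 201000 km/s
Propagation delay = 15439 / 201000 = 0.0768 s = 76.8109 ms
Processing delay = 3.3 ms
Total one-way latency = 80.1109 ms


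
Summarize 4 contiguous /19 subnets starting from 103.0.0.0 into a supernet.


Original prefix: /19
Number of subnets: 4 = 2^2
New prefix = 19 - 2 = 17
Supernet: 103.0.0.0/17


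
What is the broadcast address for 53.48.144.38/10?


Network: 53.0.0.0/10
Host bits = 22
Set all host bits to 1:
Broadcast: 53.63.255.255


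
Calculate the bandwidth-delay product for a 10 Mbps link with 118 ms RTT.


BDP = bandwidth * RTT
= 10 Mbps * 118 ms
= 10 * 1e6 * 118 / 1000 bits
= 1180000 bits
= 147500 bytes
= 144.043 KB
BDP = 1180000 bits (147500 bytes)


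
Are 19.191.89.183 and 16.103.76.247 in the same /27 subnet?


Mask: 255.255.255.224
19.191.89.183 AND mask = 19.191.89.160
16.103.76.247 AND mask = 16.103.76.224
No, different subnets (19.191.89.160 vs 16.103.76.224)


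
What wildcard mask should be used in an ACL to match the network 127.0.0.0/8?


Subnet mask: 255.0.0.0
Wildcard = 255.255.255.255 - subnet mask
255 - 255 = 0
255 - 0 = 255
255 - 0 = 255
255 - 0 = 255
Wildcard: 0.255.255.255


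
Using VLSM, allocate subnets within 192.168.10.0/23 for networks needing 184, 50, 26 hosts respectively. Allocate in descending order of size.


184 hosts -> /24 (254 usable): 192.168.10.0/24
50 hosts -> /26 (62 usable): 192.168.11.0/26
26 hosts -> /27 (30 usable): 192.168.11.64/27
Allocation: 192.168.10.0/24 (184 hosts, 254 usable); 192.168.11.0/26 (50 hosts, 62 usable); 192.168.11.64/27 (26 hosts, 30 usable)


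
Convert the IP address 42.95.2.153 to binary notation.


42 = 00101010
95 = 01011111
2 = 00000010
153 = 10011001
Binary: 00101010.01011111.00000010.10011001


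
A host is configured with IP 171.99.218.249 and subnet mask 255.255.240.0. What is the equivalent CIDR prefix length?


Binary: 11111111.11111111.11110000.00000000
Count leading 1s
Prefix: /20


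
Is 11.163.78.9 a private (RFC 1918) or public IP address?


RFC 1918 private ranges:
  10.0.0.0/8 (10.0.0.0 - 10.255.255.255)
  172.16.0.0/12 (172.16.0.0 - 172.31.255.255)
  192.168.0.0/16 (192.168.0.0 - 192.168.255.255)
Public (not in any RFC 1918 range)


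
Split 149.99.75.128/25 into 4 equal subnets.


New prefix = 25 + 2 = 27
Each subnet has 32 addresses
  149.99.75.128/27
  149.99.75.160/27
  149.99.75.192/27
  149.99.75.224/27
Subnets: 149.99.75.128/27, 149.99.75.160/27, 149.99.75.192/27, 149.99.75.224/27


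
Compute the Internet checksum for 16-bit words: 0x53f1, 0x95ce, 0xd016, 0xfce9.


Sum all words (with carry folding):
+ 0x53f1 = 0x53f1
+ 0x95ce = 0xe9bf
+ 0xd016 = 0xb9d6
+ 0xfce9 = 0xb6c0
One's complement: ~0xb6c0
Checksum = 0x493f


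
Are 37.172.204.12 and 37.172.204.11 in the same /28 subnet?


Mask: 255.255.255.240
37.172.204.12 AND mask = 37.172.204.0
37.172.204.11 AND mask = 37.172.204.0
Yes, same subnet (37.172.204.0)


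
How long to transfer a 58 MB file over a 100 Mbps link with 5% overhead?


Effective throughput = 100 * (1 - 5/100) = 95 Mbps
File size in Mb = 58 * 8 = 464 Mb
Time = 464 / 95
Time = 4.8842 seconds


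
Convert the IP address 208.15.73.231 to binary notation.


208 = 11010000
15 = 00001111
73 = 01001001
231 = 11100111
Binary: 11010000.00001111.01001001.11100111


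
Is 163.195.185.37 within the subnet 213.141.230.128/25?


Subnet network: 213.141.230.128
Test IP AND mask: 163.195.185.0
No, 163.195.185.37 is not in 213.141.230.128/25


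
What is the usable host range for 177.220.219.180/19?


Network: 177.220.192.0
Broadcast: 177.220.223.255
First usable = network + 1
Last usable = broadcast - 1
Range: 177.220.192.1 to 177.220.223.254


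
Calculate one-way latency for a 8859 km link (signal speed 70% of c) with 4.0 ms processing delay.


Speed = 0.7 * 3e5 km/s = 210000 km/s
Propagation delay = 8859 / 210000 = 0.0422 s = 42.1857 ms
Processing delay = 4.0 ms
Total one-way latency = 46.1857 ms


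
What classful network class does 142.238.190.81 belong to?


First octet: 142
Binary: 10001110
10xxxxxx -> Class B (128-191)
Class B, default mask 255.255.0.0 (/16)


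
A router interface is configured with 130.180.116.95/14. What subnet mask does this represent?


/14 means 14 network bits, 18 host bits
Binary: 11111111111111000000000000000000
Mask: 255.252.0.0


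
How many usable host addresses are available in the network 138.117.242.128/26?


Host bits = 32 - 26 = 6
Total addresses = 2^6 = 64
Usable = total - 2 (network and broadcast)
Usable hosts: 62


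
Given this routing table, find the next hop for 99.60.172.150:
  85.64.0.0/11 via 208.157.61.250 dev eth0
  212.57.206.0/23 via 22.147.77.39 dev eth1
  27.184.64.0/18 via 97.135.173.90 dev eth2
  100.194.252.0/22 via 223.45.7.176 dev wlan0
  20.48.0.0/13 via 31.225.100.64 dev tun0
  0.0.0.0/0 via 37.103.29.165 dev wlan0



Longest prefix match for 99.60.172.150:
  /11 85.64.0.0: no
  /23 212.57.206.0: no
  /18 27.184.64.0: no
  /22 100.194.252.0: no
  /13 20.48.0.0: no
  /0 0.0.0.0: MATCH
Selected: next-hop 37.103.29.165 via wlan0 (matched /0)


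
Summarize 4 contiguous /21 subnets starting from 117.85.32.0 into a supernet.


Original prefix: /21
Number of subnets: 4 = 2^2
New prefix = 21 - 2 = 19
Supernet: 117.85.32.0/19


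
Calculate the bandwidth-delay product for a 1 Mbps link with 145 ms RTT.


BDP = bandwidth * RTT
= 1 Mbps * 145 ms
= 1 * 1e6 * 145 / 1000 bits
= 145000 bits
= 18125 bytes
= 17.7002 KB
BDP = 145000 bits (18125 bytes)


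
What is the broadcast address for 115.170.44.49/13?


Network: 115.168.0.0/13
Host bits = 19
Set all host bits to 1:
Broadcast: 115.175.255.255


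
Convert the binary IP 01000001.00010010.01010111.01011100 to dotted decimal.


01000001 = 65
00010010 = 18
01010111 = 87
01011100 = 92
IP: 65.18.87.92


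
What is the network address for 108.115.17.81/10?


IP:   01101100.01110011.00010001.01010001
Mask: 11111111.11000000.00000000.00000000
AND operation:
Net:  01101100.01000000.00000000.00000000
Network: 108.64.0.0/10


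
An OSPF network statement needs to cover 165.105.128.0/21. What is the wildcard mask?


Subnet mask: 255.255.248.0
Wildcard = 255.255.255.255 - subnet mask
255 - 255 = 0
255 - 255 = 0
255 - 248 = 7
255 - 0 = 255
Wildcard: 0.0.7.255


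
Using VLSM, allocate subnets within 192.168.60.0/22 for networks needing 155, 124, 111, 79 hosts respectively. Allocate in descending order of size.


155 hosts -> /24 (254 usable): 192.168.60.0/24
124 hosts -> /25 (126 usable): 192.168.61.0/25
111 hosts -> /25 (126 usable): 192.168.61.128/25
79 hosts -> /25 (126 usable): 192.168.62.0/25
Allocation: 192.168.60.0/24 (155 hosts, 254 usable); 192.168.61.0/25 (124 hosts, 126 usable); 192.168.61.128/25 (111 hosts, 126 usable); 192.168.62.0/25 (79 hosts, 126 usable)


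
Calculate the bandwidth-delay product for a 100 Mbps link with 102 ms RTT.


BDP = bandwidth * RTT
= 100 Mbps * 102 ms
= 100 * 1e6 * 102 / 1000 bits
= 10200000 bits
= 1275000 bytes
= 1245.1172 KB
BDP = 10200000 bits (1275000 bytes)


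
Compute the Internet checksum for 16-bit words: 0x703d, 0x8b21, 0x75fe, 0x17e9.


Sum all words (with carry folding):
+ 0x703d = 0x703d
+ 0x8b21 = 0xfb5e
+ 0x75fe = 0x715d
+ 0x17e9 = 0x8946
One's complement: ~0x8946
Checksum = 0x76b9


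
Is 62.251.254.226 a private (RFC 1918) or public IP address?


RFC 1918 private ranges:
  10.0.0.0/8 (10.0.0.0 - 10.255.255.255)
  172.16.0.0/12 (172.16.0.0 - 172.31.255.255)
  192.168.0.0/16 (192.168.0.0 - 192.168.255.255)
Public (not in any RFC 1918 range)


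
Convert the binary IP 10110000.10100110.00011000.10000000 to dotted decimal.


10110000 = 176
10100110 = 166
00011000 = 24
10000000 = 128
IP: 176.166.24.128


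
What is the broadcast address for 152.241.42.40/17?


Network: 152.241.0.0/17
Host bits = 15
Set all host bits to 1:
Broadcast: 152.241.127.255


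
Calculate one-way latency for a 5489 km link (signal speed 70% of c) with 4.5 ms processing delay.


Speed = 0.7 * 3e5 km/s = 210000 km/s
Propagation delay = 5489 / 210000 = 0.0261 s = 26.1381 ms
Processing delay = 4.5 ms
Total one-way latency = 30.6381 ms


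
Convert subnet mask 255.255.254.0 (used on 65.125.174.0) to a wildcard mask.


Subnet mask: 255.255.254.0
Wildcard = 255.255.255.255 - subnet mask
255 - 255 = 0
255 - 255 = 0
255 - 254 = 1
255 - 0 = 255
Wildcard: 0.0.1.255


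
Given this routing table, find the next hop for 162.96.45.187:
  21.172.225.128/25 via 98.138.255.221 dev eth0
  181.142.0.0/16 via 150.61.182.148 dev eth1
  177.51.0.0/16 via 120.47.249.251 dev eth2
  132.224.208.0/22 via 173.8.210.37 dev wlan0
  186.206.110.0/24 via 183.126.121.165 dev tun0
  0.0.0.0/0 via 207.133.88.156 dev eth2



Longest prefix match for 162.96.45.187:
  /25 21.172.225.128: no
  /16 181.142.0.0: no
  /16 177.51.0.0: no
  /22 132.224.208.0: no
  /24 186.206.110.0: no
  /0 0.0.0.0: MATCH
Selected: next-hop 207.133.88.156 via eth2 (matched /0)


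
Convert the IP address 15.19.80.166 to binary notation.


15 = 00001111
19 = 00010011
80 = 01010000
166 = 10100110
Binary: 00001111.00010011.01010000.10100110


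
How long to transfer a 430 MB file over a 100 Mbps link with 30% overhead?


Effective throughput = 100 * (1 - 30/100) = 70 Mbps
File size in Mb = 430 * 8 = 3440 Mb
Time = 3440 / 70
Time = 49.1429 seconds


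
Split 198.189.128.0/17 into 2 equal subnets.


New prefix = 17 + 1 = 18
Each subnet has 16384 addresses
  198.189.128.0/18
  198.189.192.0/18
Subnets: 198.189.128.0/18, 198.189.192.0/18


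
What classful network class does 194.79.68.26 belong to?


First octet: 194
Binary: 11000010
110xxxxx -> Class C (192-223)
Class C, default mask 255.255.255.0 (/24)


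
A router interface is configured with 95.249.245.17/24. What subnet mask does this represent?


/24 means 24 network bits, 8 host bits
Binary: 11111111111111111111111100000000
Mask: 255.255.255.0


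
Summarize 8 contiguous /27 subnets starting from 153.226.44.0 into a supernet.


Original prefix: /27
Number of subnets: 8 = 2^3
New prefix = 27 - 3 = 24
Supernet: 153.226.44.0/24


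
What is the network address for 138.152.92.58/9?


IP:   10001010.10011000.01011100.00111010
Mask: 11111111.10000000.00000000.00000000
AND operation:
Net:  10001010.10000000.00000000.00000000
Network: 138.128.0.0/9


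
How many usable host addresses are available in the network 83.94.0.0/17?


Host bits = 32 - 17 = 15
Total addresses = 2^15 = 32768
Usable = total - 2 (network and broadcast)
Usable hosts: 32766


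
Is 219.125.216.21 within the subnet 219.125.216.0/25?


Subnet network: 219.125.216.0
Test IP AND mask: 219.125.216.0
Yes, 219.125.216.21 is in 219.125.216.0/25


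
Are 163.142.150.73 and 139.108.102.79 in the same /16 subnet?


Mask: 255.255.0.0
163.142.150.73 AND mask = 163.142.0.0
139.108.102.79 AND mask = 139.108.0.0
No, different subnets (163.142.0.0 vs 139.108.0.0)


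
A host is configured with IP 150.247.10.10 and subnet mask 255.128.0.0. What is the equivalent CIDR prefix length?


Binary: 11111111.10000000.00000000.00000000
Count leading 1s
Prefix: /9


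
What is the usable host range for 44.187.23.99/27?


Network: 44.187.23.96
Broadcast: 44.187.23.127
First usable = network + 1
Last usable = broadcast - 1
Range: 44.187.23.97 to 44.187.23.126


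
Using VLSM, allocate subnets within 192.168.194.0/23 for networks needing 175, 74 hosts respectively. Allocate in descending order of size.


175 hosts -> /24 (254 usable): 192.168.194.0/24
74 hosts -> /25 (126 usable): 192.168.195.0/25
Allocation: 192.168.194.0/24 (175 hosts, 254 usable); 192.168.195.0/25 (74 hosts, 126 usable)


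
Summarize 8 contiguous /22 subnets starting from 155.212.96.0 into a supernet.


Original prefix: /22
Number of subnets: 8 = 2^3
New prefix = 22 - 3 = 19
Supernet: 155.212.96.0/19


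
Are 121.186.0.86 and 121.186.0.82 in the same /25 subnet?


Mask: 255.255.255.128
121.186.0.86 AND mask = 121.186.0.0
121.186.0.82 AND mask = 121.186.0.0
Yes, same subnet (121.186.0.0)


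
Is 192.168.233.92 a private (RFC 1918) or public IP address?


RFC 1918 private ranges:
  10.0.0.0/8 (10.0.0.0 - 10.255.255.255)
  172.16.0.0/12 (172.16.0.0 - 172.31.255.255)
  192.168.0.0/16 (192.168.0.0 - 192.168.255.255)
Private (in 192.168.0.0/16)


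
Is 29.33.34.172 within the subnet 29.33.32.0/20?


Subnet network: 29.33.32.0
Test IP AND mask: 29.33.32.0
Yes, 29.33.34.172 is in 29.33.32.0/20


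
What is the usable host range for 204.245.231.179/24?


Network: 204.245.231.0
Broadcast: 204.245.231.255
First usable = network + 1
Last usable = broadcast - 1
Range: 204.245.231.1 to 204.245.231.254


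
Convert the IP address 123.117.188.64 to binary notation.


123 = 01111011
117 = 01110101
188 = 10111100
64 = 01000000
Binary: 01111011.01110101.10111100.01000000


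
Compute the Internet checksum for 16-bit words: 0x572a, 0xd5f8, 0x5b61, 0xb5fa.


Sum all words (with carry folding):
+ 0x572a = 0x572a
+ 0xd5f8 = 0x2d23
+ 0x5b61 = 0x8884
+ 0xb5fa = 0x3e7f
One's complement: ~0x3e7f
Checksum = 0xc180


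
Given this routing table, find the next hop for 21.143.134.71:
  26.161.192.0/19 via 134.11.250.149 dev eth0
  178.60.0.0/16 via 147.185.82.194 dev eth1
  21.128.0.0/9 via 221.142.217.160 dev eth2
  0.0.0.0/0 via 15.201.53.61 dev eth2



Longest prefix match for 21.143.134.71:
  /19 26.161.192.0: no
  /16 178.60.0.0: no
  /9 21.128.0.0: MATCH
  /0 0.0.0.0: MATCH
Selected: next-hop 221.142.217.160 via eth2 (matched /9)


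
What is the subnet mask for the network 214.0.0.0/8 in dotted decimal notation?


/8 means 8 network bits, 24 host bits
Binary: 11111111000000000000000000000000
Mask: 255.0.0.0


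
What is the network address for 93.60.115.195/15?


IP:   01011101.00111100.01110011.11000011
Mask: 11111111.11111110.00000000.00000000
AND operation:
Net:  01011101.00111100.00000000.00000000
Network: 93.60.0.0/15


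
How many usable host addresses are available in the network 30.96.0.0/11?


Host bits = 32 - 11 = 21
Total addresses = 2^21 = 2097152
Usable = total - 2 (network and broadcast)
Usable hosts: 2097150


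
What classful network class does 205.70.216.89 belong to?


First octet: 205
Binary: 11001101
110xxxxx -> Class C (192-223)
Class C, default mask 255.255.255.0 (/24)


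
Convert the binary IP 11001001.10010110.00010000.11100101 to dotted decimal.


11001001 = 201
10010110 = 150
00010000 = 16
11100101 = 229
IP: 201.150.16.229


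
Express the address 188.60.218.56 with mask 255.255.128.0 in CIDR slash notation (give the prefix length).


Binary: 11111111.11111111.10000000.00000000
Count leading 1s
Prefix: /17


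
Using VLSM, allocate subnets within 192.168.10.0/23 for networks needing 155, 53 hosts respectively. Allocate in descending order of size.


155 hosts -> /24 (254 usable): 192.168.10.0/24
53 hosts -> /26 (62 usable): 192.168.11.0/26
Allocation: 192.168.10.0/24 (155 hosts, 254 usable); 192.168.11.0/26 (53 hosts, 62 usable)


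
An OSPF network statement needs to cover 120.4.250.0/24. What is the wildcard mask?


Subnet mask: 255.255.255.0
Wildcard = 255.255.255.255 - subnet mask
255 - 255 = 0
255 - 255 = 0
255 - 255 = 0
255 - 0 = 255
Wildcard: 0.0.0.255


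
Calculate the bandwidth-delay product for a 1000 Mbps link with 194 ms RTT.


BDP = bandwidth * RTT
= 1000 Mbps * 194 ms
= 1000 * 1e6 * 194 / 1000 bits
= 194000000 bits
= 24250000 bytes
= 23681.6406 KB
BDP = 194000000 bits (24250000 bytes)


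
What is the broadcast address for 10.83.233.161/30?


Network: 10.83.233.160/30
Host bits = 2
Set all host bits to 1:
Broadcast: 10.83.233.163


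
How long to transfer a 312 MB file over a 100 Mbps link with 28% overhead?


Effective throughput = 100 * (1 - 28/100) = 72 Mbps
File size in Mb = 312 * 8 = 2496 Mb
Time = 2496 / 72
Time = 34.6667 seconds


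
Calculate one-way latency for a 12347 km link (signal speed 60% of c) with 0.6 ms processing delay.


Speed = 0.6 * 3e5 km/s = 180000 km/s
Propagation delay = 12347 / 180000 = 0.0686 s = 68.5944 ms
Processing delay = 0.6 ms
Total one-way latency = 69.1944 ms


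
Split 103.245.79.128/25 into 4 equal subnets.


New prefix = 25 + 2 = 27
Each subnet has 32 addresses
  103.245.79.128/27
  103.245.79.160/27
  103.245.79.192/27
  103.245.79.224/27
Subnets: 103.245.79.128/27, 103.245.79.160/27, 103.245.79.192/27, 103.245.79.224/27


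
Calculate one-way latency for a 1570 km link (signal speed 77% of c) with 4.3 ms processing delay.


Speed = 0.77 * 3e5 km/s = 231000 km/s
Propagation delay = 1570 / 231000 = 0.0068 s = 6.7965 ms
Processing delay = 4.3 ms
Total one-way latency = 11.0965 ms


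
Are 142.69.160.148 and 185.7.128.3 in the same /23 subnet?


Mask: 255.255.254.0
142.69.160.148 AND mask = 142.69.160.0
185.7.128.3 AND mask = 185.7.128.0
No, different subnets (142.69.160.0 vs 185.7.128.0)


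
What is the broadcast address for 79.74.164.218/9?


Network: 79.0.0.0/9
Host bits = 23
Set all host bits to 1:
Broadcast: 79.127.255.255


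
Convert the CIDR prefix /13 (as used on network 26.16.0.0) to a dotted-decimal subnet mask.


/13 means 13 network bits, 19 host bits
Binary: 11111111111110000000000000000000
Mask: 255.248.0.0


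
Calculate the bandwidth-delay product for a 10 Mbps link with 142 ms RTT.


BDP = bandwidth * RTT
= 10 Mbps * 142 ms
= 10 * 1e6 * 142 / 1000 bits
= 1420000 bits
= 177500 bytes
= 173.3398 KB
BDP = 1420000 bits (177500 bytes)


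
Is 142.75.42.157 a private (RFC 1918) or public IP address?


RFC 1918 private ranges:
  10.0.0.0/8 (10.0.0.0 - 10.255.255.255)
  172.16.0.0/12 (172.16.0.0 - 172.31.255.255)
  192.168.0.0/16 (192.168.0.0 - 192.168.255.255)
Public (not in any RFC 1918 range)


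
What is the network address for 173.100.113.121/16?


IP:   10101101.01100100.01110001.01111001
Mask: 11111111.11111111.00000000.00000000
AND operation:
Net:  10101101.01100100.00000000.00000000
Network: 173.100.0.0/16


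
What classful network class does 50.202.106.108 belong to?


First octet: 50
Binary: 00110010
0xxxxxxx -> Class A (1-126)
Class A, default mask 255.0.0.0 (/8)


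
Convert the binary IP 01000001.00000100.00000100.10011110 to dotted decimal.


01000001 = 65
00000100 = 4
00000100 = 4
10011110 = 158
IP: 65.4.4.158


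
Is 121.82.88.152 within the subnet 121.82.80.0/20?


Subnet network: 121.82.80.0
Test IP AND mask: 121.82.80.0
Yes, 121.82.88.152 is in 121.82.80.0/20


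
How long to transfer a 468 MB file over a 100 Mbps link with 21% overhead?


Effective throughput = 100 * (1 - 21/100) = 79 Mbps
File size in Mb = 468 * 8 = 3744 Mb
Time = 3744 / 79
Time = 47.3924 seconds


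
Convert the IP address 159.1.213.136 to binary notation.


159 = 10011111
1 = 00000001
213 = 11010101
136 = 10001000
Binary: 10011111.00000001.11010101.10001000


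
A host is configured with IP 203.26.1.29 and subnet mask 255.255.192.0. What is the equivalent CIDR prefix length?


Binary: 11111111.11111111.11000000.00000000
Count leading 1s
Prefix: /18


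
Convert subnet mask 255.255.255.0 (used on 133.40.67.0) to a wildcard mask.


Subnet mask: 255.255.255.0
Wildcard = 255.255.255.255 - subnet mask
255 - 255 = 0
255 - 255 = 0
255 - 255 = 0
255 - 0 = 255
Wildcard: 0.0.0.255


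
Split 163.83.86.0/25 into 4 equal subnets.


New prefix = 25 + 2 = 27
Each subnet has 32 addresses
  163.83.86.0/27
  163.83.86.32/27
  163.83.86.64/27
  163.83.86.96/27
Subnets: 163.83.86.0/27, 163.83.86.32/27, 163.83.86.64/27, 163.83.86.96/27


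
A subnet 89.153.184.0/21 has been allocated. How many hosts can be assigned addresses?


Host bits = 32 - 21 = 11
Total addresses = 2^11 = 2048
Usable = total - 2 (network and broadcast)
Usable hosts: 2046


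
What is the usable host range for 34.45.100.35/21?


Network: 34.45.96.0
Broadcast: 34.45.103.255
First usable = network + 1
Last usable = broadcast - 1
Range: 34.45.96.1 to 34.45.103.254


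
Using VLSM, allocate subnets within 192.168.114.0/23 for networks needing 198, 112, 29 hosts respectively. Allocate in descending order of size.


198 hosts -> /24 (254 usable): 192.168.114.0/24
112 hosts -> /25 (126 usable): 192.168.115.0/25
29 hosts -> /27 (30 usable): 192.168.115.128/27
Allocation: 192.168.114.0/24 (198 hosts, 254 usable); 192.168.115.0/25 (112 hosts, 126 usable); 192.168.115.128/27 (29 hosts, 30 usable)


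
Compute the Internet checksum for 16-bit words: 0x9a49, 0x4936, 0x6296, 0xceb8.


Sum all words (with carry folding):
+ 0x9a49 = 0x9a49
+ 0x4936 = 0xe37f
+ 0x6296 = 0x4616
+ 0xceb8 = 0x14cf
One's complement: ~0x14cf
Checksum = 0xeb30


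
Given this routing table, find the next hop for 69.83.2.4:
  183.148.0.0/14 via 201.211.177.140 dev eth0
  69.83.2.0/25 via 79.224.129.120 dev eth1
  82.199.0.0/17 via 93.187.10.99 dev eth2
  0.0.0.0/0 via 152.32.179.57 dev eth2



Longest prefix match for 69.83.2.4:
  /14 183.148.0.0: no
  /25 69.83.2.0: MATCH
  /17 82.199.0.0: no
  /0 0.0.0.0: MATCH
Selected: next-hop 79.224.129.120 via eth1 (matched /25)


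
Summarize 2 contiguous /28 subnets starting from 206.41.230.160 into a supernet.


Original prefix: /28
Number of subnets: 2 = 2^1
New prefix = 28 - 1 = 27
Supernet: 206.41.230.160/27


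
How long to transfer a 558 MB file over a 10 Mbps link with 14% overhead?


Effective throughput = 10 * (1 - 14/100) = 8.6 Mbps
File size in Mb = 558 * 8 = 4464 Mb
Time = 4464 / 8.6
Time = 519.0698 seconds


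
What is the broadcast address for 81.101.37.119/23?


Network: 81.101.36.0/23
Host bits = 9
Set all host bits to 1:
Broadcast: 81.101.37.255


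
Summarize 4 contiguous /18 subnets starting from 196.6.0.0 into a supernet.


Original prefix: /18
Number of subnets: 4 = 2^2
New prefix = 18 - 2 = 16
Supernet: 196.6.0.0/16


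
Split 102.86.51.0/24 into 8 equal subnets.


New prefix = 24 + 3 = 27
Each subnet has 32 addresses
  102.86.51.0/27
  102.86.51.32/27
  102.86.51.64/27
  102.86.51.96/27
  102.86.51.128/27
  102.86.51.160/27
  102.86.51.192/27
  102.86.51.224/27
Subnets: 102.86.51.0/27, 102.86.51.32/27, 102.86.51.64/27, 102.86.51.96/27, 102.86.51.128/27, 102.86.51.160/27, 102.86.51.192/27, 102.86.51.224/27


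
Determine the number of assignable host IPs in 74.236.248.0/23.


Host bits = 32 - 23 = 9
Total addresses = 2^9 = 512
Usable = total - 2 (network and broadcast)
Usable hosts: 510


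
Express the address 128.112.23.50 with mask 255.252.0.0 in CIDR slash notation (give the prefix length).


Binary: 11111111.11111100.00000000.00000000
Count leading 1s
Prefix: /14


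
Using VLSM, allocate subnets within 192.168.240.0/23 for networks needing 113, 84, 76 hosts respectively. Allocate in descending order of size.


113 hosts -> /25 (126 usable): 192.168.240.0/25
84 hosts -> /25 (126 usable): 192.168.240.128/25
76 hosts -> /25 (126 usable): 192.168.241.0/25
Allocation: 192.168.240.0/25 (113 hosts, 126 usable); 192.168.240.128/25 (84 hosts, 126 usable); 192.168.241.0/25 (76 hosts, 126 usable)


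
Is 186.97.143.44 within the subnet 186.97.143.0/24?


Subnet network: 186.97.143.0
Test IP AND mask: 186.97.143.0
Yes, 186.97.143.44 is in 186.97.143.0/24


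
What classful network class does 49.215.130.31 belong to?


First octet: 49
Binary: 00110001
0xxxxxxx -> Class A (1-126)
Class A, default mask 255.0.0.0 (/8)


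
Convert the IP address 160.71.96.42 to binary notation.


160 = 10100000
71 = 01000111
96 = 01100000
42 = 00101010
Binary: 10100000.01000111.01100000.00101010


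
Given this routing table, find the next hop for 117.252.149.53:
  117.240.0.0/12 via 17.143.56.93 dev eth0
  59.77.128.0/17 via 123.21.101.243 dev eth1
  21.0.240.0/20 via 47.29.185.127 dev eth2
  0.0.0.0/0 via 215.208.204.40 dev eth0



Longest prefix match for 117.252.149.53:
  /12 117.240.0.0: MATCH
  /17 59.77.128.0: no
  /20 21.0.240.0: no
  /0 0.0.0.0: MATCH
Selected: next-hop 17.143.56.93 via eth0 (matched /12)


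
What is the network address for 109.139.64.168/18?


IP:   01101101.10001011.01000000.10101000
Mask: 11111111.11111111.11000000.00000000
AND operation:
Net:  01101101.10001011.01000000.00000000
Network: 109.139.64.0/18


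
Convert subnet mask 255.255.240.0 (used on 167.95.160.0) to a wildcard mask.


Subnet mask: 255.255.240.0
Wildcard = 255.255.255.255 - subnet mask
255 - 255 = 0
255 - 255 = 0
255 - 240 = 15
255 - 0 = 255
Wildcard: 0.0.15.255


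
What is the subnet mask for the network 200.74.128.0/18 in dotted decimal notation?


/18 means 18 network bits, 14 host bits
Binary: 11111111111111111100000000000000
Mask: 255.255.192.0


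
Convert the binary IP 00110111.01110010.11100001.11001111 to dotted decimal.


00110111 = 55
01110010 = 114
11100001 = 225
11001111 = 207
IP: 55.114.225.207


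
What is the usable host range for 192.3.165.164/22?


Network: 192.3.164.0
Broadcast: 192.3.167.255
First usable = network + 1
Last usable = broadcast - 1
Range: 192.3.164.1 to 192.3.167.254


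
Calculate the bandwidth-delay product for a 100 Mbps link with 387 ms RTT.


BDP = bandwidth * RTT
= 100 Mbps * 387 ms
= 100 * 1e6 * 387 / 1000 bits
= 38700000 bits
= 4837500 bytes
= 4724.1211 KB
BDP = 38700000 bits (4837500 bytes)


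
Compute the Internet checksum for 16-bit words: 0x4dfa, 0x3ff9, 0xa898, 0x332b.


Sum all words (with carry folding):
+ 0x4dfa = 0x4dfa
+ 0x3ff9 = 0x8df3
+ 0xa898 = 0x368c
+ 0x332b = 0x69b7
One's complement: ~0x69b7
Checksum = 0x9648


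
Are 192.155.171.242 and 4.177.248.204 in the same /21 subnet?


Mask: 255.255.248.0
192.155.171.242 AND mask = 192.155.168.0
4.177.248.204 AND mask = 4.177.248.0
No, different subnets (192.155.168.0 vs 4.177.248.0)


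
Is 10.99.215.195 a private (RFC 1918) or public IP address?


RFC 1918 private ranges:
  10.0.0.0/8 (10.0.0.0 - 10.255.255.255)
  172.16.0.0/12 (172.16.0.0 - 172.31.255.255)
  192.168.0.0/16 (192.168.0.0 - 192.168.255.255)
Private (in 10.0.0.0/8)


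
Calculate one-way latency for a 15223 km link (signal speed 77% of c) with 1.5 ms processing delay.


Speed = 0.77 * 3e5 km/s = 231000 km/s
Propagation delay = 15223 / 231000 = 0.0659 s = 65.9004 ms
Processing delay = 1.5 ms
Total one-way latency = 67.4004 ms


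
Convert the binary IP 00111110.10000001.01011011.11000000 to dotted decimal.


00111110 = 62
10000001 = 129
01011011 = 91
11000000 = 192
IP: 62.129.91.192


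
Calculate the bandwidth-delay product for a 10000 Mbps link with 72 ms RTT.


BDP = bandwidth * RTT
= 10000 Mbps * 72 ms
= 10000 * 1e6 * 72 / 1000 bits
= 720000000 bits
= 90000000 bytes
= 87890.625 KB
BDP = 720000000 bits (90000000 bytes)


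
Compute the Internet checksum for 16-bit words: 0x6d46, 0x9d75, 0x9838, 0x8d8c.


Sum all words (with carry folding):
+ 0x6d46 = 0x6d46
+ 0x9d75 = 0x0abc
+ 0x9838 = 0xa2f4
+ 0x8d8c = 0x3081
One's complement: ~0x3081
Checksum = 0xcf7e


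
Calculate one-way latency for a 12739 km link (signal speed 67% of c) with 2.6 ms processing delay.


Speed = 0.67 * 3e5 km/s = 201000 km/s
Propagation delay = 12739 / 201000 = 0.0634 s = 63.3781 ms
Processing delay = 2.6 ms
Total one-way latency = 65.9781 ms


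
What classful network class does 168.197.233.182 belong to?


First octet: 168
Binary: 10101000
10xxxxxx -> Class B (128-191)
Class B, default mask 255.255.0.0 (/16)


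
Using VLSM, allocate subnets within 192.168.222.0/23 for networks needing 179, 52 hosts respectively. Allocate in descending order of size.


179 hosts -> /24 (254 usable): 192.168.222.0/24
52 hosts -> /26 (62 usable): 192.168.223.0/26
Allocation: 192.168.222.0/24 (179 hosts, 254 usable); 192.168.223.0/26 (52 hosts, 62 usable)


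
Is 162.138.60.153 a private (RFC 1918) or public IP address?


RFC 1918 private ranges:
  10.0.0.0/8 (10.0.0.0 - 10.255.255.255)
  172.16.0.0/12 (172.16.0.0 - 172.31.255.255)
  192.168.0.0/16 (192.168.0.0 - 192.168.255.255)
Public (not in any RFC 1918 range)


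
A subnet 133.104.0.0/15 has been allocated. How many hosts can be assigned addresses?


Host bits = 32 - 15 = 17
Total addresses = 2^17 = 131072
Usable = total - 2 (network and broadcast)
Usable hosts: 131070


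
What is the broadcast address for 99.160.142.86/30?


Network: 99.160.142.84/30
Host bits = 2
Set all host bits to 1:
Broadcast: 99.160.142.87


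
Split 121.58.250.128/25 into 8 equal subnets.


New prefix = 25 + 3 = 28
Each subnet has 16 addresses
  121.58.250.128/28
  121.58.250.144/28
  121.58.250.160/28
  121.58.250.176/28
  121.58.250.192/28
  121.58.250.208/28
  121.58.250.224/28
  121.58.250.240/28
Subnets: 121.58.250.128/28, 121.58.250.144/28, 121.58.250.160/28, 121.58.250.176/28, 121.58.250.192/28, 121.58.250.208/28, 121.58.250.224/28, 121.58.250.240/28


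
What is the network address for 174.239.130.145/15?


IP:   10101110.11101111.10000010.10010001
Mask: 11111111.11111110.00000000.00000000
AND operation:
Net:  10101110.11101110.00000000.00000000
Network: 174.238.0.0/15


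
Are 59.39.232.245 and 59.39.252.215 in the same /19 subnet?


Mask: 255.255.224.0
59.39.232.245 AND mask = 59.39.224.0
59.39.252.215 AND mask = 59.39.224.0
Yes, same subnet (59.39.224.0)


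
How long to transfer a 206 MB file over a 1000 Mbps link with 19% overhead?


Effective throughput = 1000 * (1 - 19/100) = 810 Mbps
File size in Mb = 206 * 8 = 1648 Mb
Time = 1648 / 810
Time = 2.0346 seconds


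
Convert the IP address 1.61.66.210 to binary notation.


1 = 00000001
61 = 00111101
66 = 01000010
210 = 11010010
Binary: 00000001.00111101.01000010.11010010


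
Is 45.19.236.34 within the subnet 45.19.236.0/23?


Subnet network: 45.19.236.0
Test IP AND mask: 45.19.236.0
Yes, 45.19.236.34 is in 45.19.236.0/23


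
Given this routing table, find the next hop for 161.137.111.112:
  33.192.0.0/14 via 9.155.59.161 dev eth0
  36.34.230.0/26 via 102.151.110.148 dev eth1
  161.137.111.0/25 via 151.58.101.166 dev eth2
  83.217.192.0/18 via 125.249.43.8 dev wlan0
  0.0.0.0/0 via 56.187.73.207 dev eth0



Longest prefix match for 161.137.111.112:
  /14 33.192.0.0: no
  /26 36.34.230.0: no
  /25 161.137.111.0: MATCH
  /18 83.217.192.0: no
  /0 0.0.0.0: MATCH
Selected: next-hop 151.58.101.166 via eth2 (matched /25)


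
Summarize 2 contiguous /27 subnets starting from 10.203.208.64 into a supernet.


Original prefix: /27
Number of subnets: 2 = 2^1
New prefix = 27 - 1 = 26
Supernet: 10.203.208.64/26


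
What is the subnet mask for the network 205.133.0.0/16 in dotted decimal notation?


/16 means 16 network bits, 16 host bits
Binary: 11111111111111110000000000000000
Mask: 255.255.0.0


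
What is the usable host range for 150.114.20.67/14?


Network: 150.112.0.0
Broadcast: 150.115.255.255
First usable = network + 1
Last usable = broadcast - 1
Range: 150.112.0.1 to 150.115.255.254


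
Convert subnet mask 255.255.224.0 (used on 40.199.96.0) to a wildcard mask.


Subnet mask: 255.255.224.0
Wildcard = 255.255.255.255 - subnet mask
255 - 255 = 0
255 - 255 = 0
255 - 224 = 31
255 - 0 = 255
Wildcard: 0.0.31.255
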